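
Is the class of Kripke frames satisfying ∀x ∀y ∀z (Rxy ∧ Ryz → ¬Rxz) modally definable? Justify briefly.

Any modally definable frame class is closed under surjective bounded morphisms.
The 3-cycle (worlds a,b,c with a→b→c→a) is intransitive. Mapping every world to a single reflexive point • is a surjective bounded morphism; the reflexive point is not intransitive (R••∧R•• but R••).
Hence intransitivity is not modally definable.

No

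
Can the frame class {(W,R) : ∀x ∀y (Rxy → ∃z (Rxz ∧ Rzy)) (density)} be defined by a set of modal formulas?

The condition is density. A defining modal formula is □□q → □q.

Yes — defined by □□q → □q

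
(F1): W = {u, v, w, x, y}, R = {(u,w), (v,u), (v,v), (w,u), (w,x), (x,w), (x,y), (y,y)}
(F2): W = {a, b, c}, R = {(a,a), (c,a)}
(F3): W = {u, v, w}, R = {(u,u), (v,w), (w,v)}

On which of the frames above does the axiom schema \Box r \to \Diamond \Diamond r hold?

The schema corresponds to a generalized confluence (Geach) condition: \forall x \exists w (xRw \wedge x R^2 w).
(F1): fails — at u but no t with uRt and uR²t.
(F2): fails — at b but no w with bRw and bR²w.
(F3): fails — at v but no t with vRt and vR²t.
Valid on no frame.

none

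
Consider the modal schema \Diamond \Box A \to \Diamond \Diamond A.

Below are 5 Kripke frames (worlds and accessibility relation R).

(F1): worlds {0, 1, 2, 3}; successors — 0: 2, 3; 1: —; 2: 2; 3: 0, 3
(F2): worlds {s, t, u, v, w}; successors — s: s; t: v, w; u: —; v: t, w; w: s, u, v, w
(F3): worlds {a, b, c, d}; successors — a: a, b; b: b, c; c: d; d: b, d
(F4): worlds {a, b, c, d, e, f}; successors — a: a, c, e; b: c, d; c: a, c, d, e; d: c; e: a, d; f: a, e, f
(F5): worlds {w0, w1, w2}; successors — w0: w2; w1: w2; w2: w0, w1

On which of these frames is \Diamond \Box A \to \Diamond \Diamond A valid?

Frame correspondent (Sahlqvist): \forall x \forall y (xRy \to \exists w (yRw \wedge x R^2 w)) — i.e. a generalized confluence (Geach) condition.
(F1): condition met.
(F2): fails — wRu but no w* with uRw* and wR²w*.
(F3): condition met.
(F4): condition met.
(F5): condition met.
Valid on: (F1), (F3), (F4), (F5).

(F1), (F3), (F4), (F5)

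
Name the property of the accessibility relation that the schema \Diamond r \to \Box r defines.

partial functionality

Suppose ◇r→□r is valid. Take Rxy, Rxz and set V(r)={y}. Then ◇r at x, so □r at x, so r at z, i.e. z=y.
The converse is a direct semantic check.
Frame condition: \forall x \forall y \forall z (Rxy \wedge Rxz \to y = z).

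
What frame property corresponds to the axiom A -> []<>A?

Suppose A→□◇A is valid. Take Rxy and set V(A)={x}. Then A at x, so □◇A at x, so ◇A at y, so some z with Ryz has A; z=x, i.e. Ryx.

Symmetry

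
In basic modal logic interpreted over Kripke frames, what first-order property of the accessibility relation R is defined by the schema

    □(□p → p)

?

shift-reflexivity: ∀x ∀y (Rxy → Ryy)

This schema is the T□ axiom.
It corresponds to shift-reflexivity: ∀x ∀y (Rxy → Ryy).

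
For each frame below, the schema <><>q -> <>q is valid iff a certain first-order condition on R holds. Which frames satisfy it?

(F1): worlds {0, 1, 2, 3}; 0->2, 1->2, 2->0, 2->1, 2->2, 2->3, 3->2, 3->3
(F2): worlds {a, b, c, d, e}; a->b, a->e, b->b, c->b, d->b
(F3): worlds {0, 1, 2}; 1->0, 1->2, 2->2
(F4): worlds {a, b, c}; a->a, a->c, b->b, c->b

(F2), (F3)

This is the axiom for transitivity; its first-order frame correspondent is forall x forall y forall z (Rxy & Ryz -> Rxz).
(F1): fails — R32 and R20 but not R30.
(F2): ✓.
(F3): ✓.
(F4): fails — Rac and Rcb but not Rab.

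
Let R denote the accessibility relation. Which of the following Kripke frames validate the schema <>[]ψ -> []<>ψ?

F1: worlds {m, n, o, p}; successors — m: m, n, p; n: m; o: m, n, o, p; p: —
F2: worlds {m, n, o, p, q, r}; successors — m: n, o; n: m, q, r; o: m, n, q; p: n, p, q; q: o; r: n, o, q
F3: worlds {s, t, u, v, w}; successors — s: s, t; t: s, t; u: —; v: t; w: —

F3

Frame correspondent (Sahlqvist): forall x forall y forall z (Rxy & Rxz -> exists w (Ryw & Rzw)) — i.e. convergence.
F1: fails — Rmm and Rmp but m and p have no common successor.
F2: fails — Rom and Ron but m and n have no common successor.
F3: satisfies the condition.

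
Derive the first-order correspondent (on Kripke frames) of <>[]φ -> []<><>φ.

This is a Sahlqvist (Geach-type) schema ◇^1□^1φ → □^1◇^2φ.
Minimal-valuation argument: fix x; take any y with xR^1y and any z with xR^1z. Set V(φ) to the set of worlds R-reachable from y in exactly 1 step. Then □^1φ holds at y, so the antecedent holds at x; validity forces ◇^2φ at z, giving a w with zR^2w and yR^1w.
First-order correspondent: forall x forall y forall z ((xRy & xRz) -> exists w (yRw & z R^2 w)).

forall x forall y forall z ((xRy & xRz) -> exists w (yRw & z R^2 w))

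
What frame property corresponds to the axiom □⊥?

Emptiness of R

This is the Ver axiom.
It corresponds to emptiness of R: ∀x ∀y ¬Rxy.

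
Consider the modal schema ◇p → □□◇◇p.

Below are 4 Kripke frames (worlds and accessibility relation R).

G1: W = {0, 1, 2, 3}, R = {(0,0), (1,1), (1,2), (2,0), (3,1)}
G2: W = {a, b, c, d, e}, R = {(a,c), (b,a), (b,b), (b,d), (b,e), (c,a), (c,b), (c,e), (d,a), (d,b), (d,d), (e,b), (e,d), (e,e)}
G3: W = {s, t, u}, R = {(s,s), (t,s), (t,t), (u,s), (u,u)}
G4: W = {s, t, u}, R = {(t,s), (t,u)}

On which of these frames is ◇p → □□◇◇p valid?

This is the axiom for a generalized confluence (Geach) condition; its first-order frame correspondent is ∀x ∀y ∀z ((xRy ∧ xR²z) → ∃w (y = w ∧ zR²w)).
G1: fails — 1R1, 1R²0 but no w with 1=w and 0R²w.
G2: fails — aRc, aR²a but no w with c=w and aR²w.
G3: fails — tRt, tR²s but no w with t=w and sR²w.
G4: condition met.
Valid on: G4.

G4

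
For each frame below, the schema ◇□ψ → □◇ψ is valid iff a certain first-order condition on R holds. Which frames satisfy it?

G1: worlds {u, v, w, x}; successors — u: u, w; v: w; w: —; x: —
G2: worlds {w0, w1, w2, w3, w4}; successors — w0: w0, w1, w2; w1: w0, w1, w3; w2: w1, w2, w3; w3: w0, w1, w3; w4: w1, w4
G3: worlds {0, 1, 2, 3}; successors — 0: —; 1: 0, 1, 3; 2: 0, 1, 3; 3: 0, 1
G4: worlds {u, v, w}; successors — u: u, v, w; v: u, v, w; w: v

G2, G4

Frame correspondent (Sahlqvist): ∀x ∀y ∀z (Rxy ∧ Rxz → ∃w (Ryw ∧ Rzw)) — i.e. convergence.
G1: fails — Ruw and Ruw but w and w have no common successor.
G2: holds.
G3: fails — R10 and R10 but 0 and 0 have no common successor.
G4: holds.
Valid on: G2, G4.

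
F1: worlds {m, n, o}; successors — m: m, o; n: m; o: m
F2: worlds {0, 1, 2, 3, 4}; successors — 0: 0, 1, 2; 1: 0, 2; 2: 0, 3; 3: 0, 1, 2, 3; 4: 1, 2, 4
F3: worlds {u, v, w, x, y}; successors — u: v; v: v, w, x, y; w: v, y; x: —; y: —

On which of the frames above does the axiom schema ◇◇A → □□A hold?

none

Frame correspondent (Sahlqvist): ∀x ∀y ∀z ((xR²y ∧ xR²z) → ∃w (y = w ∧ z = w)) — i.e. a generalized confluence (Geach) condition.
F1: fails — mR²m, mR²o but m ≠ o.
F2: fails — 0R²0, 0R²1 but 0 ≠ 1.
F3: fails — uR²v, uR²w but v ≠ w.
Valid on no frame.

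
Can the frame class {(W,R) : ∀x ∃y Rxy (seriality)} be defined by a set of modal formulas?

The condition is seriality. A defining modal formula is □r → ◇r.
Suppose □r→◇r is valid. At any x set V(r)=W. Then □r at x, so ◇r at x, so x has a successor.

Yes — defined by □r → ◇r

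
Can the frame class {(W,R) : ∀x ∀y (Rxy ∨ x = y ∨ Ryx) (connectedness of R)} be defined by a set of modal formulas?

If a class were modally definable it would be closed under disjoint unions (Goldblatt–Thomason).
Take 4 disjoint single-world reflexive frames: each is trivially connected, but their disjoint union has 4 worlds with no edge between distinct components, so it is not connected.
So the class is not modally definable.

Not modally definable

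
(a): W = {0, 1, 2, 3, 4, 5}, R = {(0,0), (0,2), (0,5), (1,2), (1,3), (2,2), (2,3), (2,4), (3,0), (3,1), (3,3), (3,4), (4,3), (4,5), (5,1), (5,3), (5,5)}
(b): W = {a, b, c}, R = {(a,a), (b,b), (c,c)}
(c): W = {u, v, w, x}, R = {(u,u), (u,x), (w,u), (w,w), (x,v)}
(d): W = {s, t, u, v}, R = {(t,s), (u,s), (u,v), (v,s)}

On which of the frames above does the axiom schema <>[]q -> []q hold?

The schema corresponds to the Euclidean property: forall x forall y forall z (Rxy & Rxz -> Ryz).
(a): fails — R02 and R00 but not R20.
(b): holds.
(c): fails — Rux and Ruu but not Rxu.
(d): fails — Rts and Rts but not Rss.

(b)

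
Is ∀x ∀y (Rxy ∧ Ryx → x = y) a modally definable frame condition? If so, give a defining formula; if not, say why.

Not definable by any modal formula

Modal frame validity is preserved under surjective bounded morphisms.
The 8-cycle (worlds 0,1,2,3,4,5,6,7 with 0→1→2→3→4→5→6→7→0) is antisymmetric. Sending even-indexed worlds to s and odd-indexed worlds to t is a surjective bounded morphism onto the two-world frame with s↔t, which is not antisymmetric.
So no modal formula (or set of formulas) defines exactly the antisymmetric frames.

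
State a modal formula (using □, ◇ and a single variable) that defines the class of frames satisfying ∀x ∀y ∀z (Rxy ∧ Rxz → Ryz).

◇s → □◇s

A defining formula is ◇s → □◇s (the 5 axiom).
Suppose ◇s→□◇s is valid. Take Rxy, Rxz and set V(s)={y}. Then ◇s at x, so □◇s at x, so ◇s at z, so some w with Rzw has s; w=y, i.e. Rzy. By symmetry of the argument, Ryz.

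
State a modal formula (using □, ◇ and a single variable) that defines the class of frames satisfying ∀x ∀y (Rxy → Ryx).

The condition is symmetry. The B schema p → □◇p defines it.

p → □◇p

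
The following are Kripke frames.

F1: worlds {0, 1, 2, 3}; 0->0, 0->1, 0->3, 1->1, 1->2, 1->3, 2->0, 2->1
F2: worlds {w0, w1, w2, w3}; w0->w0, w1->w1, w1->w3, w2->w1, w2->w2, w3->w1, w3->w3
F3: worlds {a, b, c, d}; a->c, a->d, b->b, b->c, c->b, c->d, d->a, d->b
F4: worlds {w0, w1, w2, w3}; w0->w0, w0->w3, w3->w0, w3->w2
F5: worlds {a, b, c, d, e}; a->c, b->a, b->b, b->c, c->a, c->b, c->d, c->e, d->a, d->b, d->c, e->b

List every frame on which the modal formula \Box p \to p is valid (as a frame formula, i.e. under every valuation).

The schema corresponds to reflexivity: \forall x Rxx.
F1: fails — world 2 does not see itself.
F2: holds.
F3: fails — world a does not see itself.
F4: fails — world w1 does not see itself.
F5: fails — world a does not see itself.

F2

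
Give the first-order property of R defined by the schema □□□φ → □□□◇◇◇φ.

∀x ∀z (xR³z → ∃w (xR³w ∧ zR³w))

This is a Sahlqvist (Geach-type) schema ◇^0□^3φ → □^3◇^3φ.
First-order correspondent: ∀x ∀z (xR³z → ∃w (xR³w ∧ zR³w)).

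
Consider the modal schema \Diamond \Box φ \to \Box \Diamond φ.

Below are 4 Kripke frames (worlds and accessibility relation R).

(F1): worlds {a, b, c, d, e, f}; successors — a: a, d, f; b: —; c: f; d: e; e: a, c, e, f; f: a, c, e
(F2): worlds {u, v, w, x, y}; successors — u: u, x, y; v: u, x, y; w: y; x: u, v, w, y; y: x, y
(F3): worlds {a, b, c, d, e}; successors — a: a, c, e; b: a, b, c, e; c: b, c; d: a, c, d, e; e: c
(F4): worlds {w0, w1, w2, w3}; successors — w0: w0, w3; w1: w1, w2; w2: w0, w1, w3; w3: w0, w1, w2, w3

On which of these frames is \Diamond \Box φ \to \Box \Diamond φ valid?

Frame correspondent (Sahlqvist): \forall x \forall y \forall z (Rxy \wedge Rxz \to \exists w (Ryw \wedge Rzw)) — i.e. convergence.
(F1): fails — Raa and Rad but a and d have no common successor.
(F2): condition met.
(F3): condition met.
(F4): fails — Rw2w0 and Rw2w1 but w0 and w1 have no common successor.

(F2), (F3)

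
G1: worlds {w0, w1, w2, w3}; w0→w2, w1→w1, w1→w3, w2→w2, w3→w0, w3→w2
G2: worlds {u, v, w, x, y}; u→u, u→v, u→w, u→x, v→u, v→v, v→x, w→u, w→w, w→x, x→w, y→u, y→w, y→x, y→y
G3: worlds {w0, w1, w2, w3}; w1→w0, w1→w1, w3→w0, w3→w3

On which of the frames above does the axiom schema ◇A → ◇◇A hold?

Frame correspondent (Sahlqvist): ∀x ∀y (xRy → ∃w (y = w ∧ xR²w)) — i.e. a generalized confluence (Geach) condition.
G1: fails — w3Rw0 but no w with w0=w and w3R²w.
G2: ✓.
G3: ✓.
Valid on: G2, G3.

G2, G3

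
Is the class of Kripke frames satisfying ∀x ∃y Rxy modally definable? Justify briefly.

This is a Sahlqvist condition; the D axiom □r → ◇r defines it.
Suppose □r→◇r is valid. At any x set V(r)=W. Then □r at x, so ◇r at x, so x has a successor.

Yes, by □r → ◇r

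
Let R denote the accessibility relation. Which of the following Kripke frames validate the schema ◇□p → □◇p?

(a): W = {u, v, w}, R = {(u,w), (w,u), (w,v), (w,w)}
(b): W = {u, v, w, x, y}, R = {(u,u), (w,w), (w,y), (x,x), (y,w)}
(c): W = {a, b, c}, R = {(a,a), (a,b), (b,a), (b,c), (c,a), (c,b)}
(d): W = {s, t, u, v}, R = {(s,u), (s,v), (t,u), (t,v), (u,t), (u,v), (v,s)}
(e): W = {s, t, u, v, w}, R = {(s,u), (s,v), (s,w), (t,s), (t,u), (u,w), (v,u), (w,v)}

(b), (c)

This is the axiom for convergence; its first-order frame correspondent is ∀x ∀y ∀z (Rxy ∧ Rxz → ∃w (Ryw ∧ Rzw)).
(a): fails — Rww and Rwv but w and v have no common successor.
(b): satisfies the condition.
(c): satisfies the condition.
(d): fails — Rsv and Rsu but v and u have no common successor.
(e): fails — Rsv and Rsw but v and w have no common successor.
Valid on: (b), (c).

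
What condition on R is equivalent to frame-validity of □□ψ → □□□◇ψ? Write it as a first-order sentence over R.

This is a Sahlqvist (Geach-type) schema ◇^0□^2ψ → □^3◇^1ψ.
Minimal-valuation argument: fix x; take any y with xR^0y and any z with xR^3z. Set V(ψ) to the set of worlds R-reachable from y in exactly 2 steps. Then □^2ψ holds at y, so the antecedent holds at x; validity forces ◇^1ψ at z, giving a w with zR^1w and yR^2w.
First-order correspondent: ∀x ∀z (xR³z → ∃w (xR²w ∧ zRw)).

∀x ∀z (xR³z → ∃w (xR²w ∧ zRw))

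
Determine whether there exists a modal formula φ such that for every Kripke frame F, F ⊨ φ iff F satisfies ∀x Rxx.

Yes: it is reflexivity, defined by the T schema □r → r.
Suppose □r→r is valid. At any x set V(r)={w : Rxw}. Then □r holds at x, so r holds at x, i.e. Rxx.

Yes, by □r → r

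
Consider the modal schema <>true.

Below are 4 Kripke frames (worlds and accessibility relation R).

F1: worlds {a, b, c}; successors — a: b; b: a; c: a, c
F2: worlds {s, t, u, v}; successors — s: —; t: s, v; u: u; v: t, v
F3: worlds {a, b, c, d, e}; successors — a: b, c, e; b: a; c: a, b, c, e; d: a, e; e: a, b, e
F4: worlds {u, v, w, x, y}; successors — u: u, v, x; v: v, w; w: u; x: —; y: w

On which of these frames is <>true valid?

Frame correspondent (Sahlqvist): forall x exists y Rxy — i.e. seriality.
F1: condition met.
F2: fails — world s has no successor.
F3: condition met.
F4: fails — world x has no successor.

F1, F3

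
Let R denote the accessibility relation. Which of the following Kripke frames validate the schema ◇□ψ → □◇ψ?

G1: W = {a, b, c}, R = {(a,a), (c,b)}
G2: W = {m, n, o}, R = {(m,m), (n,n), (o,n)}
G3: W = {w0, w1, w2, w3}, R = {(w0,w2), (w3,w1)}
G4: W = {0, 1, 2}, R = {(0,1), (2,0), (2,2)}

The schema corresponds to convergence: ∀x ∀y ∀z (Rxy ∧ Rxz → ∃w (Ryw ∧ Rzw)).
G1: fails — Rcb and Rcb but b and b have no common successor.
G2: condition met.
G3: fails — Rw0w2 and Rw0w2 but w2 and w2 have no common successor.
G4: fails — R01 and R01 but 1 and 1 have no common successor.

G2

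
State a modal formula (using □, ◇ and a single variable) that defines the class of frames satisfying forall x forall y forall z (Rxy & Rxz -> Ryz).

The condition is the Euclidean property. The 5 schema ◇r → □◇r defines it.
Suppose ◇r→□◇r is valid. Take Rxy, Rxz and set V(r)={y}. Then ◇r at x, so □◇r at x, so ◇r at z, so some w with Rzw has r; w=y, i.e. Rzy. By symmetry of the argument, Ryz.

◇r → □◇r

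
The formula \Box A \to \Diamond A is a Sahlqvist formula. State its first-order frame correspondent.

Suppose □A→◇A is valid. At any x set V(A)=W. Then □A at x, so ◇A at x, so x has a successor.

seriality: \forall x \exists y Rxy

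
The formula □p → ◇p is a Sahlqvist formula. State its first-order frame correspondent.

Seriality

Suppose □p→◇p is valid. At any x set V(p)=W. Then □p at x, so ◇p at x, so x has a successor.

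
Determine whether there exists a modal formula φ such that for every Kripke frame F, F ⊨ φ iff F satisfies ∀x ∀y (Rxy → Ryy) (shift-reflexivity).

Definable; □(□q → q) defines it

Yes: it is shift-reflexivity, defined by the T□ schema □(□q → q).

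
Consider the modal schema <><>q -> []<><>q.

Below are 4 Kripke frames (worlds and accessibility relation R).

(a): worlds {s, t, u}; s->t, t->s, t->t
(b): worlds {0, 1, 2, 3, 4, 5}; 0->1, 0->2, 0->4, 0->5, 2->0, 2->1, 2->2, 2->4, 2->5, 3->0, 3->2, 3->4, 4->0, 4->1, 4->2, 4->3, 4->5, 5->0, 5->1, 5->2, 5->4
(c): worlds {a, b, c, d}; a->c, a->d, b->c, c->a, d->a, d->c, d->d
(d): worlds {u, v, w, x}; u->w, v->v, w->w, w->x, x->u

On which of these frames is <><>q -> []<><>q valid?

This is the axiom for a generalized confluence (Geach) condition; its first-order frame correspondent is forall x forall y forall z ((x R^2 y & xRz) -> exists w (y = w & z R^2 w)).
(a): holds.
(b): fails — 0R²0, 0R1 but no w with 0=w and 1R²w.
(c): fails — aR²a, aRc but no w with a=w and cR²w.
(d): fails — wR²u, wRx but no t with u=t and xR²t.

(a)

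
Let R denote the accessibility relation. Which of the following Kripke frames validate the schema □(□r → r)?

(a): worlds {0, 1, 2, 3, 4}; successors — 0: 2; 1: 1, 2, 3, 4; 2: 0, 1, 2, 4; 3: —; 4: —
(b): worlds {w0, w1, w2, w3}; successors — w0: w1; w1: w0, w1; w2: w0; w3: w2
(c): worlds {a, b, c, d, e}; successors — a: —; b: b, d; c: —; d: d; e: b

The schema corresponds to shift-reflexivity: ∀x ∀y (Rxy → Ryy).
(a): fails — R14 but not R44.
(b): fails — Rw1w0 but not Rw0w0.
(c): satisfies the condition.
Valid on: (c).

(c)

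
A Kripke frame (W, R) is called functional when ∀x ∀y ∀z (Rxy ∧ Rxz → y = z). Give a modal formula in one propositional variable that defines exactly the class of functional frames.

A defining formula is ◇p → □p (the CD axiom).
Suppose ◇p→□p is valid. Take Rxy, Rxz and set V(p)={y}. Then ◇p at x, so □p at x, so p at z, i.e. z=y.

◇p → □p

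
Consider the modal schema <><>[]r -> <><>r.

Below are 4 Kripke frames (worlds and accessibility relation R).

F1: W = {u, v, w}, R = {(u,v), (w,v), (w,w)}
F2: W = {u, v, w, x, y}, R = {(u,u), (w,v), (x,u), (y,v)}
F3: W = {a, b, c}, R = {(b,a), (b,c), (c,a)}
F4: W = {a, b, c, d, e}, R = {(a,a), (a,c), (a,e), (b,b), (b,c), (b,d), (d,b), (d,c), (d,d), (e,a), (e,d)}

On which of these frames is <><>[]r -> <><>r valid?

F2

Frame correspondent (Sahlqvist): forall x forall y (x R^2 y -> exists w (yRw & x R^2 w)) — i.e. a generalized confluence (Geach) condition.
F1: fails — wR²v but no t with vRt and wR²t.
F2: satisfies the condition.
F3: fails — bR²a but no w with aRw and bR²w.
F4: fails — aR²c but no w with cRw and aR²w.
Valid on: F2.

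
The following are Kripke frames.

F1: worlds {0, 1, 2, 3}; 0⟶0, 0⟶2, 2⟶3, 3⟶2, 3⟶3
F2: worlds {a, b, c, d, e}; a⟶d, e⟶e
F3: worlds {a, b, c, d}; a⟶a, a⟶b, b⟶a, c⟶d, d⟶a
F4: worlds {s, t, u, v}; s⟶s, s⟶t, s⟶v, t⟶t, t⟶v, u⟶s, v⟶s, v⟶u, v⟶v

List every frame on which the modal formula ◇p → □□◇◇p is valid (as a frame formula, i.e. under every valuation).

The schema corresponds to a generalized confluence (Geach) condition: ∀x ∀y ∀z ((xRy ∧ xR²z) → ∃w (y = w ∧ zR²w)).
F1: fails — 0R0, 0R²2 but no w with 0=w and 2R²w.
F2: satisfies the condition.
F3: fails — cRd, cR²a but no w with d=w and aR²w.
F4: fails — vRu, vR²u but no w with u=w and uR²w.

F2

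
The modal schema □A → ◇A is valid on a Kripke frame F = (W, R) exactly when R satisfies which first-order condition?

Suppose □A→◇A is valid. At any x set V(A)=W. Then □A at x, so ◇A at x, so x has a successor.
The converse is a direct semantic check.
So the correspondent is seriality.

seriality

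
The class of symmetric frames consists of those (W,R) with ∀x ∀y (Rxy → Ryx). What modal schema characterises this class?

r → □◇r

A defining formula is r → □◇r (the B axiom).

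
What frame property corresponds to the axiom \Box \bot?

This is the Ver axiom.
Its frame correspondent is emptiness of R — \forall x \forall y \neg Rxy.

Emptiness of R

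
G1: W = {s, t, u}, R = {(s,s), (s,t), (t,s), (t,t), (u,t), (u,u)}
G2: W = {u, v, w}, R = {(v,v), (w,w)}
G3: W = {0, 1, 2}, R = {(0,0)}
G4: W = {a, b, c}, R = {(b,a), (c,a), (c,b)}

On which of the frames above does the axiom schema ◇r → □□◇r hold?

G2, G3

This is the axiom for a generalized confluence (Geach) condition; its first-order frame correspondent is ∀x ∀y ∀z ((xRy ∧ xR²z) → ∃w (y = w ∧ zRw)).
G1: fails — uRu, uR²s but no w with u=w and sRw.
G2: satisfies the condition.
G3: satisfies the condition.
G4: fails — cRa, cR²a but no w with a=w and aRw.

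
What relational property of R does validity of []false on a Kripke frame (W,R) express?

□⊥ is valid iff no world has any successor (otherwise □⊥ fails at any world with one).
The converse is a direct semantic check.
So the correspondent is emptiness of R.

Emptiness of R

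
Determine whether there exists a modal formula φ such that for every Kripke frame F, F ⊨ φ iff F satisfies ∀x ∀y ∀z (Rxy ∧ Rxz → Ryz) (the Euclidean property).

Yes, by ◇r → □◇r

The condition is the Euclidean property. A defining modal formula is ◇r → □◇r.
Suppose ◇r→□◇r is valid. Take Rxy, Rxz and set V(r)={y}. Then ◇r at x, so □◇r at x, so ◇r at z, so some w with Rzw has r; w=y, i.e. Rzy. By symmetry of the argument, Ryz.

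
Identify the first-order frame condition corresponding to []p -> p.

This is the T axiom.
Its frame correspondent is reflexivity — forall x Rxx.

Reflexivity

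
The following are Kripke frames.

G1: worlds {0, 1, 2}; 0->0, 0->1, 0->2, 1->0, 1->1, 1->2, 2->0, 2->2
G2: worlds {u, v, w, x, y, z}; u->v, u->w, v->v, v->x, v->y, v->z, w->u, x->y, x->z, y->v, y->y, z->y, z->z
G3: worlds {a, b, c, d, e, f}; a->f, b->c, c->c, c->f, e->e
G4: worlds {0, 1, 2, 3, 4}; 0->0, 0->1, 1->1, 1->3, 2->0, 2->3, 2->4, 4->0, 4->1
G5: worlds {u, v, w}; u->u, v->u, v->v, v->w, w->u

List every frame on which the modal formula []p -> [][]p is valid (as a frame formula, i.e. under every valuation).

G5

Frame correspondent (Sahlqvist): forall x forall y forall z (Rxy & Ryz -> Rxz) — i.e. transitivity.
G1: fails — R20 and R01 but not R21.
G2: fails — Ruv and Rvz but not Ruz.
G3: fails — Rbc and Rcf but not Rbf.
G4: fails — R01 and R13 but not R03.
G5: ✓.
Valid on: G5.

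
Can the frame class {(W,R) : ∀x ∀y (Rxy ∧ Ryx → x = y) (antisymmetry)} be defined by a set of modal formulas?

Not modally definable

If a class were modally definable it would be closed under surjective bounded morphisms (Goldblatt–Thomason).
The 8-cycle (worlds s,t,u,v,w,x,y,z with s→t→u→v→w→x→y→z→s) is antisymmetric. Sending even-indexed worlds to a and odd-indexed worlds to b is a surjective bounded morphism onto the two-world frame with a↔b, which is not antisymmetric.
Hence antisymmetry is not modally definable.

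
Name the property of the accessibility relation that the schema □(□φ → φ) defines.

Suppose □(□φ→φ) is valid. Take Rxy and set V(φ)={w : Ryw}. Then at y, □φ holds; since □(□φ→φ) at x, □φ→φ at y, so φ at y, i.e. Ryy.

Shift-reflexivity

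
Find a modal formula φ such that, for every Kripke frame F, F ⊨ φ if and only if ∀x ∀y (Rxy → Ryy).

A defining formula is □(□q → q) (the T□ axiom).
Suppose □(□q→q) is valid. Take Rxy and set V(q)={w : Ryw}. Then at y, □q holds; since □(□q→q) at x, □q→q at y, so q at y, i.e. Ryy.

□(□q → q)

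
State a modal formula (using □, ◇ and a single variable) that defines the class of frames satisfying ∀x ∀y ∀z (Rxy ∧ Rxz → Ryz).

A defining formula is ◇r → □◇r (the 5 axiom).
Suppose ◇r→□◇r is valid. Take Rxy, Rxz and set V(r)={y}. Then ◇r at x, so □◇r at x, so ◇r at z, so some w with Rzw has r; w=y, i.e. Rzy. By symmetry of the argument, Ryz.

◇r → □◇r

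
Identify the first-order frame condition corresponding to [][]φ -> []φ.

Suppose □□φ→□φ is valid. Take Rxy and set V(φ)={w : xR²w}. Then □□φ at x, so □φ at x, so φ at y, i.e. ∃z(Rxz∧Rzy).

density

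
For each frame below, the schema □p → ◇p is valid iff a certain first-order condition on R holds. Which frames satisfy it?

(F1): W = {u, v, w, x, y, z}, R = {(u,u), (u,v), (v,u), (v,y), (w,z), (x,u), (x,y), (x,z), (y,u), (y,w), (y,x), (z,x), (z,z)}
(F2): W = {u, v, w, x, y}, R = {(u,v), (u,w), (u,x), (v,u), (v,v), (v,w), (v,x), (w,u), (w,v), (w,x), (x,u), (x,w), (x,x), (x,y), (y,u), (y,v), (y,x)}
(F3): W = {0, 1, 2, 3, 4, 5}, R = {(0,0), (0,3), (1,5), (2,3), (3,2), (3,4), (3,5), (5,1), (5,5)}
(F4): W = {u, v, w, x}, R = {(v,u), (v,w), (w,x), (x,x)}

(F1), (F2)

Frame correspondent (Sahlqvist): ∀x ∃y Rxy — i.e. seriality.
(F1): ✓.
(F2): ✓.
(F3): fails — world 4 has no successor.
(F4): fails — world u has no successor.
Valid on: (F1), (F2).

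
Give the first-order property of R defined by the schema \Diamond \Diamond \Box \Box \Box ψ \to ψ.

This is a Sahlqvist (Geach-type) schema ◇^2□^3ψ → □^0◇^0ψ.
First-order correspondent: \forall x \forall y (x R^2 y \to \exists w (y R^3 w \wedge x = w)).

\forall x \forall y (x R^2 y \to \exists w (y R^3 w \wedge x = w))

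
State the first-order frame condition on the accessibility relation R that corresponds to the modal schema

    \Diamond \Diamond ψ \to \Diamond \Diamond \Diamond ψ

This is a Sahlqvist (Geach-type) schema ◇^2□^0ψ → □^0◇^3ψ.
Minimal-valuation argument: fix x; take any y with xR^2y and any z with xR^0z. Set V(ψ) to the set of worlds R-reachable from y in exactly 0 steps. Then □^0ψ holds at y, so the antecedent holds at x; validity forces ◇^3ψ at z, giving a w with zR^3w and yR^0w.
First-order correspondent: \forall x \forall y (x R^2 y \to \exists w (y = w \wedge x R^3 w)).

\forall x \forall y (x R^2 y \to \exists w (y = w \wedge x R^3 w))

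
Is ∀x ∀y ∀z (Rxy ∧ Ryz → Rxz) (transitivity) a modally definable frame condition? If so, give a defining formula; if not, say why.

The condition is transitivity. A defining modal formula is □r → □□r.
Suppose □r→□□r is valid. Take Rxy, Ryz and set V(r)={w : Rxw}. Then □r at x, so □□r at x, so □r at y, so r at z, i.e. Rxz.

Definable; □r → □□r defines it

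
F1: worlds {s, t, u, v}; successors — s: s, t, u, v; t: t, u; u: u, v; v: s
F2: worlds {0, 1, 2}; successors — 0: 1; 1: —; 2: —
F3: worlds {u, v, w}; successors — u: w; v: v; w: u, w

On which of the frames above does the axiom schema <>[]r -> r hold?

The schema corresponds to symmetry: forall x forall y (Rxy -> Ryx).
F1: fails — Ruv but not Rvu.
F2: fails — R01 but not R10.
F3: holds.
Valid on: F3.

F3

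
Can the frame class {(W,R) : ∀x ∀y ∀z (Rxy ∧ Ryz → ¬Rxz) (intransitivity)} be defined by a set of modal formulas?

If a class were modally definable it would be closed under surjective bounded morphisms (Goldblatt–Thomason).
The 5-cycle (worlds w0,w1,w2,w3,w4 with w0→w1→w2→w3→w4→w0) is intransitive. Mapping every world to a single reflexive point • is a surjective bounded morphism; the reflexive point is not intransitive (R••∧R•• but R••).
Hence intransitivity is not modally definable.

Not modally definable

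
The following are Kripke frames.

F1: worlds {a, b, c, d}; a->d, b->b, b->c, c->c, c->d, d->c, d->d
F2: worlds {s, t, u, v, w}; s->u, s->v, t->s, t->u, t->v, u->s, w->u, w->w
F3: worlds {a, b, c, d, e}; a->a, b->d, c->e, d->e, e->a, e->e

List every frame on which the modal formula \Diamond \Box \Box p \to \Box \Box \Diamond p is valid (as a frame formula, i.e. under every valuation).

This is the axiom for a generalized confluence (Geach) condition; its first-order frame correspondent is \forall x \forall y \forall z ((xRy \wedge x R^2 z) \to \exists w (y R^2 w \wedge zRw)).
F1: satisfies the condition.
F2: fails — sRv, sR²s but no w* with vR²w* and sRw*.
F3: satisfies the condition.
Valid on: F1, F3.

F1, F3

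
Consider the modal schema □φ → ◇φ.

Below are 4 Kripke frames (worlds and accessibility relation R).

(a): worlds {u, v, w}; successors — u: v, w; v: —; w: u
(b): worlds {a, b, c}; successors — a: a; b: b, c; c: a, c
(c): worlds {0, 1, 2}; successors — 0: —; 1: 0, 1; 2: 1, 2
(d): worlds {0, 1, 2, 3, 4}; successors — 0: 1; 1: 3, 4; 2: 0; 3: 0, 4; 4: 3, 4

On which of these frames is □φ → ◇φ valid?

The schema corresponds to seriality: ∀x ∃y Rxy.
(a): fails — world v has no successor.
(b): condition met.
(c): fails — world 0 has no successor.
(d): condition met.

(b), (d)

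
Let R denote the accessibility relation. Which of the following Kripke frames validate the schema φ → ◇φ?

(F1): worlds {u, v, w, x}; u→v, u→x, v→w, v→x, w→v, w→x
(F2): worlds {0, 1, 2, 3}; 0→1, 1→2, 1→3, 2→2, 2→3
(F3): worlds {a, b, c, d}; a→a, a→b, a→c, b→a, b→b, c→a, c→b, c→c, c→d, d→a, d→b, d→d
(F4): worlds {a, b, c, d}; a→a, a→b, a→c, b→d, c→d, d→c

(F3)

The schema corresponds to reflexivity: ∀x Rxx.
(F1): fails — world u does not see itself.
(F2): fails — world 0 does not see itself.
(F3): condition met.
(F4): fails — world b does not see itself.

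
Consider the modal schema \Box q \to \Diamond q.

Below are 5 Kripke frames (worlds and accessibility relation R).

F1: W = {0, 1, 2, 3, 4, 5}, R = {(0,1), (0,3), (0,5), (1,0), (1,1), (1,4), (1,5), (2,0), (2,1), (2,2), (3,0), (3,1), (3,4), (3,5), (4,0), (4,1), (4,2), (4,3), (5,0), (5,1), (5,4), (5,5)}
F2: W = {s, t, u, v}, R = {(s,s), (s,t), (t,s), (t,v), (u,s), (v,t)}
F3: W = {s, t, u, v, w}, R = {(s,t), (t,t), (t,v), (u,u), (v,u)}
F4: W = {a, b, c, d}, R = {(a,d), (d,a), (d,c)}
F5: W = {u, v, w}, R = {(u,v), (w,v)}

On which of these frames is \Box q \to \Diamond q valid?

F1, F2

Frame correspondent (Sahlqvist): \forall x \exists y Rxy — i.e. seriality.
F1: holds.
F2: holds.
F3: fails — world w has no successor.
F4: fails — world b has no successor.
F5: fails — world v has no successor.
Valid on: F1, F2.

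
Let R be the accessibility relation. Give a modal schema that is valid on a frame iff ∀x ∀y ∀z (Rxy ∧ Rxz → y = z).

◇q → □q

The condition is partial functionality. The CD schema ◇q → □q defines it.
Suppose ◇q→□q is valid. Take Rxy, Rxz and set V(q)={y}. Then ◇q at x, so □q at x, so q at z, i.e. z=y.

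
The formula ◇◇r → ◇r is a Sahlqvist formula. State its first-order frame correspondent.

transitivity: ∀x ∀y ∀z (Rxy ∧ Ryz → Rxz)

This is a form of the 4 axiom.
It corresponds to transitivity: ∀x ∀y ∀z (Rxy ∧ Ryz → Rxz).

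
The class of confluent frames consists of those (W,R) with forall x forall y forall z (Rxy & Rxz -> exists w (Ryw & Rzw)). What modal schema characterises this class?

◇□q → □◇q

A defining formula is ◇□q → □◇q (the .2 axiom).
Suppose ◇□q→□◇q is valid. Take Rxy, Rxz and set V(q)={w : Ryw}. Then □q at y so ◇□q at x, so □◇q at x, so ◇q at z, giving w with Rzw and Ryw.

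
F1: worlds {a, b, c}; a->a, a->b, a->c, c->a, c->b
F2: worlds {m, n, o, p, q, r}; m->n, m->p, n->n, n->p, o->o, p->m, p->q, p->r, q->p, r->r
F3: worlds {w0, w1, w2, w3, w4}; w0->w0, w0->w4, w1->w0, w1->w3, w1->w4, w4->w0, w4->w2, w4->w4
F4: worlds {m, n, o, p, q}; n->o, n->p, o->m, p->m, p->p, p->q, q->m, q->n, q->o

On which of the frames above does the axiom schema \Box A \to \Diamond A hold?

F2

Frame correspondent (Sahlqvist): \forall x \exists y Rxy — i.e. seriality.
F1: fails — world b has no successor.
F2: holds.
F3: fails — world w2 has no successor.
F4: fails — world m has no successor.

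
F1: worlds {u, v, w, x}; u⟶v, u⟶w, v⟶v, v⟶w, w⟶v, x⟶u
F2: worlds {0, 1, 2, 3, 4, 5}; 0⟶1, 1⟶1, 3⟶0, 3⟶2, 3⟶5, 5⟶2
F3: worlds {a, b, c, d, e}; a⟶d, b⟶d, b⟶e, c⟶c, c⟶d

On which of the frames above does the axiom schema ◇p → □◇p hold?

The schema corresponds to the Euclidean property: ∀x ∀y ∀z (Rxy ∧ Rxz → Ryz).
F1: fails — Ruw and Ruw but not Rww.
F2: fails — R32 and R32 but not R22.
F3: fails — Rad and Rad but not Rdd.
Valid on no frame.

none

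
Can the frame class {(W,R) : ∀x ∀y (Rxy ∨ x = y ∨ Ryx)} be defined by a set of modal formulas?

If a class were modally definable it would be closed under disjoint unions (Goldblatt–Thomason).
Take 3 disjoint single-world reflexive frames: each is trivially connected, but their disjoint union has 3 worlds with no edge between distinct components, so it is not connected.
So the class is not modally definable.

No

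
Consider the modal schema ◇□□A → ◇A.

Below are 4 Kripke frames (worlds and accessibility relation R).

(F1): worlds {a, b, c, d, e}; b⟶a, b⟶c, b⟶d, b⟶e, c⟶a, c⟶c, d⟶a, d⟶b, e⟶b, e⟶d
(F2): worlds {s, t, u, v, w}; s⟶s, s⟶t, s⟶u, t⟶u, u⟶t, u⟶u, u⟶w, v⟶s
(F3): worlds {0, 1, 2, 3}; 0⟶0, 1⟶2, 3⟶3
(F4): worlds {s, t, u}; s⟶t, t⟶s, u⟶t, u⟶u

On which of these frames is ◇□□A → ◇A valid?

(F4)

Frame correspondent (Sahlqvist): ∀x ∀y (xRy → ∃w (yR²w ∧ xRw)) — i.e. a generalized confluence (Geach) condition.
(F1): fails — bRa but no w with aR²w and bRw.
(F2): fails — uRw but no w* with wR²w* and uRw*.
(F3): fails — 1R2 but no w with 2R²w and 1Rw.
(F4): holds.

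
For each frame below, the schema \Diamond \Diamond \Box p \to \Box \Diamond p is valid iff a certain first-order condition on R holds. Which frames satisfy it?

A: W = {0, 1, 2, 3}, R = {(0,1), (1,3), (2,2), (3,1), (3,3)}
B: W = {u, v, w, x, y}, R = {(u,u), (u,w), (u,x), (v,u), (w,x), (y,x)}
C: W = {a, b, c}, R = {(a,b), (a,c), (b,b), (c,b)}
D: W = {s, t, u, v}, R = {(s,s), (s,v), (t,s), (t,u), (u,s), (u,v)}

A, C

The schema corresponds to a generalized confluence (Geach) condition: \forall x \forall y \forall z ((x R^2 y \wedge xRz) \to \exists w (yRw \wedge zRw)).
A: ✓.
B: fails — uR²u, uRx but no t with uRt and xRt.
C: ✓.
D: fails — sR²s, sRv but no w with sRw and vRw.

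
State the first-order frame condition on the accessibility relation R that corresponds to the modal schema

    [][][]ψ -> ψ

This is a Sahlqvist (Geach-type) schema ◇^0□^3ψ → □^0◇^0ψ.
Minimal-valuation argument: fix x; take any y with xR^0y and any z with xR^0z. Set V(ψ) to the set of worlds R-reachable from y in exactly 3 steps. Then □^3ψ holds at y, so the antecedent holds at x; validity forces ◇^0ψ at z, giving a w with zR^0w and yR^3w.
First-order correspondent: forall x exists w (x R^3 w & x = w).

forall x exists w (x R^3 w & x = w)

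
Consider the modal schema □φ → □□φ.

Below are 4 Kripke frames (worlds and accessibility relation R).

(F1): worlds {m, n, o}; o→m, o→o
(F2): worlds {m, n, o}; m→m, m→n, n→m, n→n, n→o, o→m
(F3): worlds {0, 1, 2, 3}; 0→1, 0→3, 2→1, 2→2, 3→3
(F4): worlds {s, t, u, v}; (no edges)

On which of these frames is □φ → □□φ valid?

(F1), (F3), (F4)

Frame correspondent (Sahlqvist): ∀x ∀y ∀z (Rxy ∧ Ryz → Rxz) — i.e. transitivity.
(F1): ✓.
(F2): fails — Rom and Rmn but not Ron.
(F3): ✓.
(F4): ✓.
Valid on: (F1), (F3), (F4).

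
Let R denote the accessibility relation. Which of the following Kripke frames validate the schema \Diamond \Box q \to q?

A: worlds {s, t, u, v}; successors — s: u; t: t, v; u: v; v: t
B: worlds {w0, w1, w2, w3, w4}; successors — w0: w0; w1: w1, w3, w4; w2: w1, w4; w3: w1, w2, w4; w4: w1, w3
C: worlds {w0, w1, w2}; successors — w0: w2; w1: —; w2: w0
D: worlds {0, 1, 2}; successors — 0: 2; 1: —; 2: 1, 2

C

The schema corresponds to symmetry: \forall x \forall y (Rxy \to Ryx).
A: fails — Ruv but not Rvu.
B: fails — Rw2w4 but not Rw4w2.
C: holds.
D: fails — R21 but not R12.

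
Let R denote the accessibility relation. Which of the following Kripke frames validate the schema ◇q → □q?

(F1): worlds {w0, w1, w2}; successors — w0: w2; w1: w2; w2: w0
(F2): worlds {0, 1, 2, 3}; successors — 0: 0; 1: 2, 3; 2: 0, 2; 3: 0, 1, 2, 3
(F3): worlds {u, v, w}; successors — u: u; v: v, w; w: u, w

(F1)

This is the axiom for partial functionality; its first-order frame correspondent is ∀x ∀y ∀z (Rxy ∧ Rxz → y = z).
(F1): condition met.
(F2): fails — 1 sees both 2 and 3.
(F3): fails — v sees both v and w.
Valid on: (F1).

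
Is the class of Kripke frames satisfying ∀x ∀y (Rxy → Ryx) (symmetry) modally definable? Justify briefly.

The condition is symmetry. A defining modal formula is p → □◇p.
Suppose p→□◇p is valid. Take Rxy and set V(p)={x}. Then p at x, so □◇p at x, so ◇p at y, so some z with Ryz has p; z=x, i.e. Ryx.

Yes, by p → □◇p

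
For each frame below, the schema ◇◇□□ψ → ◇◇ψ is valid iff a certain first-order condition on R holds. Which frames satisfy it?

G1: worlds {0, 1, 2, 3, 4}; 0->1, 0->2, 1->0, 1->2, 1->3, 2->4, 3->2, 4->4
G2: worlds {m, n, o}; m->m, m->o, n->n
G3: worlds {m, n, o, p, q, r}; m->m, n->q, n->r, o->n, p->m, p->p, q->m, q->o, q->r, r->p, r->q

G1, G3

This is the axiom for a generalized confluence (Geach) condition; its first-order frame correspondent is ∀x ∀y (xR²y → ∃w (yR²w ∧ xR²w)).
G1: condition met.
G2: fails — mR²o but no w with oR²w and mR²w.
G3: condition met.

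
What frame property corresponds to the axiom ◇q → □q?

Suppose ◇q→□q is valid. Take Rxy, Rxz and set V(q)={y}. Then ◇q at x, so □q at x, so q at z, i.e. z=y.
Conversely, any frame satisfying ∀x ∀y ∀z (Rxy ∧ Rxz → y = z) validates the schema.
So the correspondent is partial functionality.

partial functionality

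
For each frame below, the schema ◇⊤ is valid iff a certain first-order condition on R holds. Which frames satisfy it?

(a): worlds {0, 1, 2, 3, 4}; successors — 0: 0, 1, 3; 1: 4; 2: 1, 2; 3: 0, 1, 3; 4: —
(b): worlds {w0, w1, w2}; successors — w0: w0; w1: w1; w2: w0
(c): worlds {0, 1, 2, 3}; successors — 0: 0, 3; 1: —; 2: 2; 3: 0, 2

(b)

The schema corresponds to seriality: ∀x ∃y Rxy.
(a): fails — world 4 has no successor.
(b): ✓.
(c): fails — world 1 has no successor.
Valid on: (b).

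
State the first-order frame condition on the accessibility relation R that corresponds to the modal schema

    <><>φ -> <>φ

forall x forall y (x R^2 y -> exists w (y = w & xRw))

This is a Sahlqvist (Geach-type) schema ◇^2□^0φ → □^0◇^1φ.
Minimal-valuation argument: fix x; take any y with xR^2y and any z with xR^0z. Set V(φ) to the set of worlds R-reachable from y in exactly 0 steps. Then □^0φ holds at y, so the antecedent holds at x; validity forces ◇^1φ at z, giving a w with zR^1w and yR^0w.
First-order correspondent: forall x forall y (x R^2 y -> exists w (y = w & xRw)).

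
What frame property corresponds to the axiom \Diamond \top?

◇⊤ holds at w iff w has a successor, so frame-validity of ◇⊤ is exactly seriality. Equivalently via □q → ◇q:
Suppose □q→◇q is valid. At any x set V(q)=W. Then □q at x, so ◇q at x, so x has a successor.
Conversely, any frame satisfying \forall x \exists y Rxy validates the schema.
So the correspondent is seriality.

seriality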